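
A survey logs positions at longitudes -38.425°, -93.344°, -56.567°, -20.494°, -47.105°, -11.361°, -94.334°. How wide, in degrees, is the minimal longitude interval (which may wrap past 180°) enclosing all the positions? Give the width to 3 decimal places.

Sort the longitudes: -94.334°, -93.344°, -56.567°, -47.105°, -38.425°, -20.494°, -11.361°.
Eastward gaps between consecutive values (wrapping around): 0.990°, 36.777°, 9.462°, 8.680°, 17.931°, 9.133°, 277.027°.
Largest gap = 277.027° ⇒ minimal covering band is its complement: 360° − 277.027° = 82.973°.
Band runs from -94.334° eastward to -11.361°.

82.973°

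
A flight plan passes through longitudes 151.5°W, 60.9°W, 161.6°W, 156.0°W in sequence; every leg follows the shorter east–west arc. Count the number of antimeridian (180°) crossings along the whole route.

Leg 1: -151.5° → -60.9°, shortest Δλ = 90.6° (east) — does not cross 180°.
Leg 2: -60.9° → -161.6°, shortest Δλ = -100.7° (west) — does not cross 180°.
Leg 3: -161.6° → -156.0°, shortest Δλ = 5.6° (east) — does not cross 180°.
Total crossings: 0.

0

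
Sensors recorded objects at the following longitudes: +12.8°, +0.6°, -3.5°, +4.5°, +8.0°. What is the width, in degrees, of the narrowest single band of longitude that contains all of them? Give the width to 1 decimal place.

Sort the longitudes: -3.5°, +0.6°, +4.5°, +8.0°, +12.8°.
Eastward gaps between consecutive values (wrapping around): 4.1°, 3.9°, 3.5°, 4.8°, 343.7°.
Largest gap = 343.7° ⇒ minimal covering band is its complement: 360° − 343.7° = 16.3°.
Band runs from -3.5° eastward to +12.8°.

16.3°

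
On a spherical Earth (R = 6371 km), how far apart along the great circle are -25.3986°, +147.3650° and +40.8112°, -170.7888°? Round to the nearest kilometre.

Δλ = -170.7888 − 147.3650 = -318.1538°; wrapped into (−180°, 180°]: 41.8462°.
Δφ = 40.8112 − -25.3986 = 66.2098°.
a = sin²(Δφ/2) + cos φ₁ · cos φ₂ · sin²(Δλ/2) = 0.385500.
c = 2·atan2(√a, √(1−a)) = 1.33975 rad → d = 6371·c ≈ 8535.52 km.

8536 km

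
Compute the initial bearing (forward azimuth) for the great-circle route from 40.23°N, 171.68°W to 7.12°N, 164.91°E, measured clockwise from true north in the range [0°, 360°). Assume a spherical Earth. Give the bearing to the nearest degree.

Δλ = 164.91 − -171.68 = 336.59°; wrapped into (−180°, 180°]: -23.41°.
θ = atan2( sin Δλ · cos φ₂ , cos φ₁ · sin φ₂ − sin φ₁ · cos φ₂ · cos Δλ )
  = atan2(-0.39424, -0.49349) = -141.379° → normalised to [0°, 360°): 218.621°.

219°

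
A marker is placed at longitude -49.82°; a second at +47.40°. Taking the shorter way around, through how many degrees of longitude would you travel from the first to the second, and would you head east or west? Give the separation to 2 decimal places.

Raw difference: 47.40 − -49.82 = 97.22°.
Normalise into (−180°, 180°]: 97.22° stays 97.22°.
Positive ⇒ the second point lies to the east; separation 97.22°.

97.22° east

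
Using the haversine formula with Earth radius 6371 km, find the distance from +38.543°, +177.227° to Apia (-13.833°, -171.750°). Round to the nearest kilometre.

5936 km

Δλ = -171.750 − 177.227 = -348.977°; wrapped into (−180°, 180°]: 11.023°.
Δφ = -13.833 − 38.543 = -52.376°.
a = sin²(Δφ/2) + cos φ₁ · cos φ₂ · sin²(Δλ/2) = 0.201767.
c = 2·atan2(√a, √(1−a)) = 0.93171 rad → d = 6371·c ≈ 5935.90 km.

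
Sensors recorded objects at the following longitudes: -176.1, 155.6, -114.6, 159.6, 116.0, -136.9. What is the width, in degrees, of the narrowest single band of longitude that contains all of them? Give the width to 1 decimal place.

Sort the longitudes: -176.1°, -136.9°, -114.6°, +116.0°, +155.6°, +159.6°.
Eastward gaps between consecutive values (wrapping around): 39.2°, 22.3°, 230.6°, 39.6°, 4.0°, 24.3°.
Largest gap = 230.6° ⇒ minimal covering band is its complement: 360° − 230.6° = 129.4°.
Band runs from +116.0° eastward to -114.6°, crossing the antimeridian.

129.4°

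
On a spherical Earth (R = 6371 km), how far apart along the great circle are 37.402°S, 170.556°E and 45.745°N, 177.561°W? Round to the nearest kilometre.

Δλ = -177.561 − 170.556 = -348.117°; wrapped into (−180°, 180°]: 11.883°.
Δφ = 45.745 − -37.402 = 83.147°.
a = sin²(Δφ/2) + cos φ₁ · cos φ₂ · sin²(Δλ/2) = 0.446279.
c = 2·atan2(√a, √(1−a)) = 1.46315 rad → d = 6371·c ≈ 9321.70 km.

9322 km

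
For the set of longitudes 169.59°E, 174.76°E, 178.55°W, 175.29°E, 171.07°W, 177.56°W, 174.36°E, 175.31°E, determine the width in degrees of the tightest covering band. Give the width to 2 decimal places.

Sort the longitudes: -178.55°, -177.56°, -171.07°, +169.59°, +174.36°, +174.76°, +175.29°, +175.31°.
Eastward gaps between consecutive values (wrapping around): 0.99°, 6.49°, 340.66°, 4.77°, 0.40°, 0.53°, 0.02°, 6.14°.
Largest gap = 340.66° ⇒ minimal covering band is its complement: 360° − 340.66° = 19.34°.
Band runs from +169.59° eastward to -171.07°, crossing the antimeridian.

19.34°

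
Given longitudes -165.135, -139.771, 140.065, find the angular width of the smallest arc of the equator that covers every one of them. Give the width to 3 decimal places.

Sort the longitudes: -165.135°, -139.771°, +140.065°.
Eastward gaps between consecutive values (wrapping around): 25.364°, 279.836°, 54.800°.
Largest gap = 279.836° ⇒ minimal covering band is its complement: 360° − 279.836° = 80.164°.
Band runs from +140.065° eastward to -139.771°, crossing the antimeridian.

80.164°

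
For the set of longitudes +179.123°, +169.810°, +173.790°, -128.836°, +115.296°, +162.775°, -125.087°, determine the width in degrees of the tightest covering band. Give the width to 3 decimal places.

119.617°

Sort the longitudes: -128.836°, -125.087°, +115.296°, +162.775°, +169.810°, +173.790°, +179.123°.
Eastward gaps between consecutive values (wrapping around): 3.749°, 240.383°, 47.479°, 7.035°, 3.980°, 5.333°, 52.041°.
Largest gap = 240.383° ⇒ minimal covering band is its complement: 360° − 240.383° = 119.617°.
Band runs from +115.296° eastward to -125.087°, crossing the antimeridian.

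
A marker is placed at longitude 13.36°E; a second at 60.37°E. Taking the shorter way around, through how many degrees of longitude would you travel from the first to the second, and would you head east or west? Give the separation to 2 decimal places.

47.01° east

Raw difference: 60.37 − 13.36 = 47.01°.
Normalise into (−180°, 180°]: 47.01° stays 47.01°.
Positive ⇒ the second point lies to the east; separation 47.01°.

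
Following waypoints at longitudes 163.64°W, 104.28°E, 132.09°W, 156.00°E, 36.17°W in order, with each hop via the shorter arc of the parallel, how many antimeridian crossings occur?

4

Leg 1: -163.64° → +104.28°, shortest Δλ = -92.08° (west) — crosses 180°.
Leg 2: +104.28° → -132.09°, shortest Δλ = 123.63° (east) — crosses 180°.
Leg 3: -132.09° → +156.00°, shortest Δλ = -71.91° (west) — crosses 180°.
Leg 4: +156.00° → -36.17°, shortest Δλ = 167.83° (east) — crosses 180°.
Total crossings: 4.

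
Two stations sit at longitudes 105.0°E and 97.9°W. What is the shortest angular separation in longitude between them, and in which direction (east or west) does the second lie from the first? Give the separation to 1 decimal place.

Raw difference: -97.9 − 105.0 = -202.9°.
Normalise into (−180°, 180°]: -202.9° + 360° = 157.1°.
Positive ⇒ the second point lies to the east; separation 157.1°.

157.1° east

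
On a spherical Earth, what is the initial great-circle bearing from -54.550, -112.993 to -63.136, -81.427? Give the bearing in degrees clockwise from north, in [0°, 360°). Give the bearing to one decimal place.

Δλ = -81.427 − -112.993 = 31.566°.
θ = atan2( sin Δλ · cos φ₂ , cos φ₁ · sin φ₂ − sin φ₁ · cos φ₂ · cos Δλ )
  = atan2(0.23655, -0.20376) = 130.741° → normalised to [0°, 360°): 130.741°.

130.7°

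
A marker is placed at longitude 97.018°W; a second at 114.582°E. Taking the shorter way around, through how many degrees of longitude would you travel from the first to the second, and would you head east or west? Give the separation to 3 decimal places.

148.400° west

Raw difference: 114.582 − -97.018 = 211.6°.
Normalise into (−180°, 180°]: 211.6° − 360° = -148.4°.
Negative ⇒ the second point lies to the west; separation 148.400°.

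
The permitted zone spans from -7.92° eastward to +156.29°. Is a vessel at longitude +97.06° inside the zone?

Band width going east from -7.92° to +156.29°: ((156.29 − -7.92) mod 360) = 164.21°.
Offset of +97.06° east of the west edge: ((97.06 − -7.92) mod 360) = 104.98°.
104.98° ≤ 164.21° ⇒ inside.

Yes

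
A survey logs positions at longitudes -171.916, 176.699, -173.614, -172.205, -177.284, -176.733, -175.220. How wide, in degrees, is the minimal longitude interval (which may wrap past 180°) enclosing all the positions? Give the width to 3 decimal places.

11.385°

Sort the longitudes: -177.284°, -176.733°, -175.220°, -173.614°, -172.205°, -171.916°, +176.699°.
Eastward gaps between consecutive values (wrapping around): 0.551°, 1.513°, 1.606°, 1.409°, 0.289°, 348.615°, 6.017°.
Largest gap = 348.615° ⇒ minimal covering band is its complement: 360° − 348.615° = 11.385°.
Band runs from +176.699° eastward to -171.916°, crossing the antimeridian.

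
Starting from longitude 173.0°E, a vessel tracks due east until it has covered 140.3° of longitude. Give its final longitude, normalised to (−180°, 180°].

46.7°W

Start at +173.0°; shift +140.3° → +313.3°.
+313.3° lies outside (−180°, 180°]; subtract 360° → -46.7°.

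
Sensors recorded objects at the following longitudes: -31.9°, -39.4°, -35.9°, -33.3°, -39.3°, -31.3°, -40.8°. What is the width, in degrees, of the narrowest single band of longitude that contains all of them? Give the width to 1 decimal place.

9.5°

Sort the longitudes: -40.8°, -39.4°, -39.3°, -35.9°, -33.3°, -31.9°, -31.3°.
Eastward gaps between consecutive values (wrapping around): 1.4°, 0.1°, 3.4°, 2.6°, 1.4°, 0.6°, 350.5°.
Largest gap = 350.5° ⇒ minimal covering band is its complement: 360° − 350.5° = 9.5°.
Band runs from -40.8° eastward to -31.3°.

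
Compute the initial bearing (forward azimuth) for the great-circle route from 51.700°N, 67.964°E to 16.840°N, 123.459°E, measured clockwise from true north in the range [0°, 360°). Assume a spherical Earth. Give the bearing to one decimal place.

Δλ = 123.459 − 67.964 = 55.495°.
θ = atan2( sin Δλ · cos φ₂ , cos φ₁ · sin φ₂ − sin φ₁ · cos φ₂ · cos Δλ )
  = atan2(0.78874, -0.24594) = 107.319° → normalised to [0°, 360°): 107.319°.

107.3°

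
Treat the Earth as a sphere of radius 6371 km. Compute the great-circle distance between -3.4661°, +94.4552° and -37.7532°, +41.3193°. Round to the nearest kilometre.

6594 km

Δλ = 41.3193 − 94.4552 = -53.1359°.
Δφ = -37.7532 − -3.4661 = -34.2871°.
a = sin²(Δφ/2) + cos φ₁ · cos φ₂ · sin²(Δλ/2) = 0.244761.
c = 2·atan2(√a, √(1−a)) = 1.03506 rad → d = 6371·c ≈ 6594.34 km.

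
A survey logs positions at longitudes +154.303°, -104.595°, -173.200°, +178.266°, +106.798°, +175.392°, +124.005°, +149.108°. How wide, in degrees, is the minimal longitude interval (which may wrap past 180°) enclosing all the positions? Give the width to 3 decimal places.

Sort the longitudes: -173.200°, -104.595°, +106.798°, +124.005°, +149.108°, +154.303°, +175.392°, +178.266°.
Eastward gaps between consecutive values (wrapping around): 68.605°, 211.393°, 17.207°, 25.103°, 5.195°, 21.089°, 2.874°, 8.534°.
Largest gap = 211.393° ⇒ minimal covering band is its complement: 360° − 211.393° = 148.607°.
Band runs from +106.798° eastward to -104.595°, crossing the antimeridian.

148.607°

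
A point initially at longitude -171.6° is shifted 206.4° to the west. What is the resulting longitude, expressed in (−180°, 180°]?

Start at -171.6°; shift −206.4° → -378.0°.
-378.0° lies outside (−180°, 180°]; add 360° → -18.0°.

-18.0°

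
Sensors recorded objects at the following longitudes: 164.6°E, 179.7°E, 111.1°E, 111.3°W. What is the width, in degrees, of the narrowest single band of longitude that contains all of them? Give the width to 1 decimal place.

137.6°

Sort the longitudes: -111.3°, +111.1°, +164.6°, +179.7°.
Eastward gaps between consecutive values (wrapping around): 222.4°, 53.5°, 15.1°, 69.0°.
Largest gap = 222.4° ⇒ minimal covering band is its complement: 360° − 222.4° = 137.6°.
Band runs from +111.1° eastward to -111.3°, crossing the antimeridian.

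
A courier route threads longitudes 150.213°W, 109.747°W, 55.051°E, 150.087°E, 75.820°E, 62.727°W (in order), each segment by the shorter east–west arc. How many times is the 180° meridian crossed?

0

Leg 1: -150.213° → -109.747°, shortest Δλ = 40.466° (east) — does not cross 180°.
Leg 2: -109.747° → +55.051°, shortest Δλ = 164.798° (east) — does not cross 180°.
Leg 3: +55.051° → +150.087°, shortest Δλ = 95.036° (east) — does not cross 180°.
Leg 4: +150.087° → +75.820°, shortest Δλ = -74.267° (west) — does not cross 180°.
Leg 5: +75.820° → -62.727°, shortest Δλ = -138.547° (west) — does not cross 180°.
Total crossings: 0.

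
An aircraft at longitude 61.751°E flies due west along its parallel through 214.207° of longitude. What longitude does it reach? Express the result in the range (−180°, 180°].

Start at +61.751°; shift −214.207° → -152.456°.
-152.456° already lies in (−180°, 180°].

152.456°W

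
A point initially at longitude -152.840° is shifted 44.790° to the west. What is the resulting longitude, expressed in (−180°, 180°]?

+162.370°

Start at -152.840°; shift −44.790° → -197.630°.
-197.630° lies outside (−180°, 180°]; add 360° → +162.370°.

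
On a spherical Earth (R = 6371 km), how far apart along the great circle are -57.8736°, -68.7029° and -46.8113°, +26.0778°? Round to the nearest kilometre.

6010 km

Δλ = 26.0778 − -68.7029 = 94.7807°.
Δφ = -46.8113 − -57.8736 = 11.0623°.
a = sin²(Δφ/2) + cos φ₁ · cos φ₂ · sin²(Δλ/2) = 0.206436.
c = 2·atan2(√a, √(1−a)) = 0.94329 rad → d = 6371·c ≈ 6009.70 km.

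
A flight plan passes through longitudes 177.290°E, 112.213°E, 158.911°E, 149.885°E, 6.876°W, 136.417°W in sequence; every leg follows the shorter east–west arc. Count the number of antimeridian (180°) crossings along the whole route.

Leg 1: +177.290° → +112.213°, shortest Δλ = -65.077° (west) — does not cross 180°.
Leg 2: +112.213° → +158.911°, shortest Δλ = 46.698° (east) — does not cross 180°.
Leg 3: +158.911° → +149.885°, shortest Δλ = -9.026° (west) — does not cross 180°.
Leg 4: +149.885° → -6.876°, shortest Δλ = -156.761° (west) — does not cross 180°.
Leg 5: -6.876° → -136.417°, shortest Δλ = -129.541° (west) — does not cross 180°.
Total crossings: 0.

0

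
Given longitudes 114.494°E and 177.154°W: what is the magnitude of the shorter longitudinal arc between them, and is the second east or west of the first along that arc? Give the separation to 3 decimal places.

Raw difference: -177.154 − 114.494 = -291.648°.
Normalise into (−180°, 180°]: -291.648° + 360° = 68.352°.
Positive ⇒ the second point lies to the east; separation 68.352°.

68.352° east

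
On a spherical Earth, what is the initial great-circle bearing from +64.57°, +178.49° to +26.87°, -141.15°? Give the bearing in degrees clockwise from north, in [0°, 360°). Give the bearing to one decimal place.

Δλ = -141.15 − 178.49 = -319.64°; wrapped into (−180°, 180°]: 40.36°.
θ = atan2( sin Δλ · cos φ₂ , cos φ₁ · sin φ₂ − sin φ₁ · cos φ₂ · cos Δλ )
  = atan2(0.57767, -0.41979) = 126.005° → normalised to [0°, 360°): 126.005°.

126.0°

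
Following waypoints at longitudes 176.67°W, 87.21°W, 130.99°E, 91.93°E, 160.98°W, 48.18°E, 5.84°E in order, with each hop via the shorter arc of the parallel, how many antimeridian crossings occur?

3

Leg 1: -176.67° → -87.21°, shortest Δλ = 89.46° (east) — does not cross 180°.
Leg 2: -87.21° → +130.99°, shortest Δλ = -141.8° (west) — crosses 180°.
Leg 3: +130.99° → +91.93°, shortest Δλ = -39.06° (west) — does not cross 180°.
Leg 4: +91.93° → -160.98°, shortest Δλ = 107.09° (east) — crosses 180°.
Leg 5: -160.98° → +48.18°, shortest Δλ = -150.84° (west) — crosses 180°.
Leg 6: +48.18° → +5.84°, shortest Δλ = -42.34° (west) — does not cross 180°.
Total crossings: 3.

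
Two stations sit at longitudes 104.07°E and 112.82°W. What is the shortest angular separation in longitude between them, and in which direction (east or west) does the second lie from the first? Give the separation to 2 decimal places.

Raw difference: -112.82 − 104.07 = -216.89°.
Normalise into (−180°, 180°]: -216.89° + 360° = 143.11°.
Positive ⇒ the second point lies to the east; separation 143.11°.

143.11° east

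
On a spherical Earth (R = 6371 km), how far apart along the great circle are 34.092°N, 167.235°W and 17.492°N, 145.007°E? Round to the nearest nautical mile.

2739 nmi

Δλ = 145.007 − -167.235 = 312.242°; wrapped into (−180°, 180°]: -47.758°.
Δφ = 17.492 − 34.092 = -16.600°.
a = sin²(Δφ/2) + cos φ₁ · cos φ₂ · sin²(Δλ/2) = 0.150269.
c = 2·atan2(√a, √(1−a)) = 0.79615 rad → d = 6371·c ≈ 5072.29 km ≈ 2738.82 nmi.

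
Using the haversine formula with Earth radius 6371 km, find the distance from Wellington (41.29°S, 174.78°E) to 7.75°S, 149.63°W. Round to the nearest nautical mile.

2763 nmi

Δλ = -149.63 − 174.78 = -324.41°; wrapped into (−180°, 180°]: 35.59°.
Δφ = -7.75 − -41.29 = 33.54°.
a = sin²(Δφ/2) + cos φ₁ · cos φ₂ · sin²(Δλ/2) = 0.152787.
c = 2·atan2(√a, √(1−a)) = 0.80317 rad → d = 6371·c ≈ 5117.02 km ≈ 2762.97 nmi.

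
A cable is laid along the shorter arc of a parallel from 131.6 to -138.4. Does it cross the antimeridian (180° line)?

Yes

Naïve |-138.4 − 131.6| = 270.0° > 180°, so the shorter arc goes the other way round — across 180°.
Signed shortest Δλ = ((-138.4 − 131.6 + 180) mod 360) − 180 = 90.0°.
Going east by 90.0° from +131.6° passes through 180° before reaching -138.4°.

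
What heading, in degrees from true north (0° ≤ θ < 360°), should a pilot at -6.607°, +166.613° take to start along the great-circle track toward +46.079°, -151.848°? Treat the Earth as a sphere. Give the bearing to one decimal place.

Δλ = -151.848 − 166.613 = -318.461°; wrapped into (−180°, 180°]: 41.539°.
θ = atan2( sin Δλ · cos φ₂ , cos φ₁ · sin φ₂ − sin φ₁ · cos φ₂ · cos Δλ )
  = atan2(0.45999, 0.77525) = 30.682° → normalised to [0°, 360°): 30.682°.

30.7°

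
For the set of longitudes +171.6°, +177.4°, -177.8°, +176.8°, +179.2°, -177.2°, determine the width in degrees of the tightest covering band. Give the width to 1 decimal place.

Sort the longitudes: -177.8°, -177.2°, +171.6°, +176.8°, +177.4°, +179.2°.
Eastward gaps between consecutive values (wrapping around): 0.6°, 348.8°, 5.2°, 0.6°, 1.8°, 3.0°.
Largest gap = 348.8° ⇒ minimal covering band is its complement: 360° − 348.8° = 11.2°.
Band runs from +171.6° eastward to -177.2°, crossing the antimeridian.

11.2°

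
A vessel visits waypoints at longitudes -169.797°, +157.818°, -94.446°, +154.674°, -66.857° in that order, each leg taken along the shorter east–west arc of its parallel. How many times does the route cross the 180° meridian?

4

Leg 1: -169.797° → +157.818°, shortest Δλ = -32.385° (west) — crosses 180°.
Leg 2: +157.818° → -94.446°, shortest Δλ = 107.736° (east) — crosses 180°.
Leg 3: -94.446° → +154.674°, shortest Δλ = -110.88° (west) — crosses 180°.
Leg 4: +154.674° → -66.857°, shortest Δλ = 138.469° (east) — crosses 180°.
Total crossings: 4.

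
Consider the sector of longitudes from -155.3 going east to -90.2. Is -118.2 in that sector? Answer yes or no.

Band width going east from -155.3° to -90.2°: ((-90.2 − -155.3) mod 360) = 65.1°.
Offset of -118.2° east of the west edge: ((-118.2 − -155.3) mod 360) = 37.1°.
37.1° ≤ 65.1° ⇒ inside.

Yes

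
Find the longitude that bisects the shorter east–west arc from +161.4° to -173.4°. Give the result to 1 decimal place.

Signed shortest Δλ from +161.4° to -173.4° is +25.2°.
Midpoint longitude = +161.4° + (+25.2°)/2 = +161.4° + 12.6° = +174.0°.
(The naïve average (+161.4 + -173.4)/2 = -6.0° is on the wrong side of the globe.)

+174.0°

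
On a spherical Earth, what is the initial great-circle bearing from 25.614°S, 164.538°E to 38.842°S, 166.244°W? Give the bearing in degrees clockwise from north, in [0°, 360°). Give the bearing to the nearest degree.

Δλ = -166.244 − 164.538 = -330.782°; wrapped into (−180°, 180°]: 29.218°.
θ = atan2( sin Δλ · cos φ₂ , cos φ₁ · sin φ₂ − sin φ₁ · cos φ₂ · cos Δλ )
  = atan2(0.38020, -0.27167) = 125.547° → normalised to [0°, 360°): 125.547°.

126°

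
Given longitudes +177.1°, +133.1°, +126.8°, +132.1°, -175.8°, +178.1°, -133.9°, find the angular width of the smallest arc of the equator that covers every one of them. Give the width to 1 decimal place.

99.3°

Sort the longitudes: -175.8°, -133.9°, +126.8°, +132.1°, +133.1°, +177.1°, +178.1°.
Eastward gaps between consecutive values (wrapping around): 41.9°, 260.7°, 5.3°, 1.0°, 44.0°, 1.0°, 6.1°.
Largest gap = 260.7° ⇒ minimal covering band is its complement: 360° − 260.7° = 99.3°.
Band runs from +126.8° eastward to -133.9°, crossing the antimeridian.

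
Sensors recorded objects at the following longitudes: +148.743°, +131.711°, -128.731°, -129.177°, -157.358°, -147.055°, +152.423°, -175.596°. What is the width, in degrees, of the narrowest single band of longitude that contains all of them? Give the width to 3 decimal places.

Sort the longitudes: -175.596°, -157.358°, -147.055°, -129.177°, -128.731°, +131.711°, +148.743°, +152.423°.
Eastward gaps between consecutive values (wrapping around): 18.238°, 10.303°, 17.878°, 0.446°, 260.442°, 17.032°, 3.680°, 31.981°.
Largest gap = 260.442° ⇒ minimal covering band is its complement: 360° − 260.442° = 99.558°.
Band runs from +131.711° eastward to -128.731°, crossing the antimeridian.

99.558°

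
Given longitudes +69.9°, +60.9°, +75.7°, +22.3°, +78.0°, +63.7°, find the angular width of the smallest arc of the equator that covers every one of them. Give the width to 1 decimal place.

Sort the longitudes: +22.3°, +60.9°, +63.7°, +69.9°, +75.7°, +78.0°.
Eastward gaps between consecutive values (wrapping around): 38.6°, 2.8°, 6.2°, 5.8°, 2.3°, 304.3°.
Largest gap = 304.3° ⇒ minimal covering band is its complement: 360° − 304.3° = 55.7°.
Band runs from +22.3° eastward to +78.0°.

55.7°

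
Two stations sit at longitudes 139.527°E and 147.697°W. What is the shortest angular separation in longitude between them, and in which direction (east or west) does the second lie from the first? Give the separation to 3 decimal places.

72.776° east

Raw difference: -147.697 − 139.527 = -287.224°.
Normalise into (−180°, 180°]: -287.224° + 360° = 72.776°.
Positive ⇒ the second point lies to the east; separation 72.776°.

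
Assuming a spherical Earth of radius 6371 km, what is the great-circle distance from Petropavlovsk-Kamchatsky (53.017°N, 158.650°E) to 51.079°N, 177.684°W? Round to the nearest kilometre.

1625 km

Δλ = -177.684 − 158.650 = -336.334°; wrapped into (−180°, 180°]: 23.666°.
Δφ = 51.079 − 53.017 = -1.938°.
a = sin²(Δφ/2) + cos φ₁ · cos φ₂ · sin²(Δλ/2) = 0.016178.
c = 2·atan2(√a, √(1−a)) = 0.25508 rad → d = 6371·c ≈ 1625.10 km.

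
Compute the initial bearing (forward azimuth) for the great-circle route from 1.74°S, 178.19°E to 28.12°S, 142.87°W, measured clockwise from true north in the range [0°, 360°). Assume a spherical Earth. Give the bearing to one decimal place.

129.1°

Δλ = -142.87 − 178.19 = -321.06°; wrapped into (−180°, 180°]: 38.94°.
θ = atan2( sin Δλ · cos φ₂ , cos φ₁ · sin φ₂ − sin φ₁ · cos φ₂ · cos Δλ )
  = atan2(0.55432, -0.45027) = 129.087° → normalised to [0°, 360°): 129.087°.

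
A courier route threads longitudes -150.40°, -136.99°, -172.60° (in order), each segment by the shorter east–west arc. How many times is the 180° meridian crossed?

0

Leg 1: -150.40° → -136.99°, shortest Δλ = 13.41° (east) — does not cross 180°.
Leg 2: -136.99° → -172.60°, shortest Δλ = -35.61° (west) — does not cross 180°.
Total crossings: 0.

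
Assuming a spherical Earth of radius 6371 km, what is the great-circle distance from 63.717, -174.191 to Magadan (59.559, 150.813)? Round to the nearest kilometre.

1879 km

Δλ = 150.813 − -174.191 = 325.004°; wrapped into (−180°, 180°]: -34.996°.
Δφ = 59.559 − 63.717 = -4.158°.
a = sin²(Δφ/2) + cos φ₁ · cos φ₂ · sin²(Δλ/2) = 0.021598.
c = 2·atan2(√a, √(1−a)) = 0.29499 rad → d = 6371·c ≈ 1879.40 km.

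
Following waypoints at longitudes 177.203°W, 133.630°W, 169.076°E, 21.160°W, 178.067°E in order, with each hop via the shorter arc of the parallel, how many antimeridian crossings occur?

3

Leg 1: -177.203° → -133.630°, shortest Δλ = 43.573° (east) — does not cross 180°.
Leg 2: -133.630° → +169.076°, shortest Δλ = -57.294° (west) — crosses 180°.
Leg 3: +169.076° → -21.160°, shortest Δλ = 169.764° (east) — crosses 180°.
Leg 4: -21.160° → +178.067°, shortest Δλ = -160.773° (west) — crosses 180°.
Total crossings: 3.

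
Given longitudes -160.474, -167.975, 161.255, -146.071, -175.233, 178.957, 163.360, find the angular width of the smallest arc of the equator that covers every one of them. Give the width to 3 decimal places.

52.674°

Sort the longitudes: -175.233°, -167.975°, -160.474°, -146.071°, +161.255°, +163.360°, +178.957°.
Eastward gaps between consecutive values (wrapping around): 7.258°, 7.501°, 14.403°, 307.326°, 2.105°, 15.597°, 5.810°.
Largest gap = 307.326° ⇒ minimal covering band is its complement: 360° − 307.326° = 52.674°.
Band runs from +161.255° eastward to -146.071°, crossing the antimeridian.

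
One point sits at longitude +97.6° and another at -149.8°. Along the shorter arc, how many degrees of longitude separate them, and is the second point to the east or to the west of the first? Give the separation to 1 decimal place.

112.6° east

Raw difference: -149.8 − 97.6 = -247.4°.
Normalise into (−180°, 180°]: -247.4° + 360° = 112.6°.
Positive ⇒ the second point lies to the east; separation 112.6°.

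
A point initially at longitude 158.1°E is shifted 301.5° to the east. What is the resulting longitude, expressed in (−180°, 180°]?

Start at +158.1°; shift +301.5° → +459.6°.
+459.6° lies outside (−180°, 180°]; subtract 360° → +99.6°.

99.6°E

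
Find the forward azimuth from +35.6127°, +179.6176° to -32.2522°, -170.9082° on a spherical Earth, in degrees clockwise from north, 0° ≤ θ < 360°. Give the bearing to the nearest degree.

Δλ = -170.9082 − 179.6176 = -350.5258°; wrapped into (−180°, 180°]: 9.4742°.
θ = atan2( sin Δλ · cos φ₂ , cos φ₁ · sin φ₂ − sin φ₁ · cos φ₂ · cos Δλ )
  = atan2(0.13921, -0.91958) = 171.392° → normalised to [0°, 360°): 171.392°.

171°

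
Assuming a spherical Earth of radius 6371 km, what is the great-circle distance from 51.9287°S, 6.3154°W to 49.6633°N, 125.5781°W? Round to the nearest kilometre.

Δλ = -125.5781 − -6.3154 = -119.2627°.
Δφ = 49.6633 − -51.9287 = 101.5920°.
a = sin²(Δφ/2) + cos φ₁ · cos φ₂ · sin²(Δλ/2) = 0.897592.
c = 2·atan2(√a, √(1−a)) = 2.49011 rad → d = 6371·c ≈ 15864.48 km.

15864 km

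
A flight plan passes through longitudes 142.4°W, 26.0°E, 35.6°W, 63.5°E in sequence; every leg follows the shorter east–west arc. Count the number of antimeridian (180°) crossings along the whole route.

0

Leg 1: -142.4° → +26.0°, shortest Δλ = 168.4° (east) — does not cross 180°.
Leg 2: +26.0° → -35.6°, shortest Δλ = -61.6° (west) — does not cross 180°.
Leg 3: -35.6° → +63.5°, shortest Δλ = 99.1° (east) — does not cross 180°.
Total crossings: 0.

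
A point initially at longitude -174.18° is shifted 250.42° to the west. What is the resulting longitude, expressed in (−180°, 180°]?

-64.60°

Start at -174.18°; shift −250.42° → -424.60°.
-424.60° lies outside (−180°, 180°]; add 360° → -64.60°.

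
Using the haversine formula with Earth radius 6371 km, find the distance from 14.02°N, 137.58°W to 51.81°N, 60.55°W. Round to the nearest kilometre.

7898 km

Δλ = -60.55 − -137.58 = 77.03°.
Δφ = 51.81 − 14.02 = 37.79°.
a = sin²(Δφ/2) + cos φ₁ · cos φ₂ · sin²(Δλ/2) = 0.337480.
c = 2·atan2(√a, √(1−a)) = 1.23974 rad → d = 6371·c ≈ 7898.40 km.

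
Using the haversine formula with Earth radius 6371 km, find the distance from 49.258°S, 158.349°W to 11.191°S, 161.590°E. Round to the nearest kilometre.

Δλ = 161.590 − -158.349 = 319.939°; wrapped into (−180°, 180°]: -40.061°.
Δφ = -11.191 − -49.258 = 38.067°.
a = sin²(Δφ/2) + cos φ₁ · cos φ₂ · sin²(Δλ/2) = 0.181468.
c = 2·atan2(√a, √(1−a)) = 0.88011 rad → d = 6371·c ≈ 5607.21 km.

5607 km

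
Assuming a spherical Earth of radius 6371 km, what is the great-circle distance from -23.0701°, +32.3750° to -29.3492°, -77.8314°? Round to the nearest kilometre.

Δλ = -77.8314 − 32.3750 = -110.2064°.
Δφ = -29.3492 − -23.0701 = -6.2791°.
a = sin²(Δφ/2) + cos φ₁ · cos φ₂ · sin²(Δλ/2) = 0.542466.
c = 2·atan2(√a, √(1−a)) = 1.65583 rad → d = 6371·c ≈ 10549.29 km.

10549 km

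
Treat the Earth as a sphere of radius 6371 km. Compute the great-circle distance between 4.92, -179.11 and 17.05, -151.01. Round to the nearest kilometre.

3344 km

Δλ = -151.01 − -179.11 = 28.10°.
Δφ = 17.05 − 4.92 = 12.13°.
a = sin²(Δφ/2) + cos φ₁ · cos φ₂ · sin²(Δλ/2) = 0.067302.
c = 2·atan2(√a, √(1−a)) = 0.52486 rad → d = 6371·c ≈ 3343.86 km.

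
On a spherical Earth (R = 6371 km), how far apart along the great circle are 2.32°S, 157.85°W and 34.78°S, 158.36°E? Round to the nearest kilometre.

5783 km

Δλ = 158.36 − -157.85 = 316.21°; wrapped into (−180°, 180°]: -43.79°.
Δφ = -34.78 − -2.32 = -32.46°.
a = sin²(Δφ/2) + cos φ₁ · cos φ₂ · sin²(Δλ/2) = 0.192239.
c = 2·atan2(√a, √(1−a)) = 0.90775 rad → d = 6371·c ≈ 5783.27 km.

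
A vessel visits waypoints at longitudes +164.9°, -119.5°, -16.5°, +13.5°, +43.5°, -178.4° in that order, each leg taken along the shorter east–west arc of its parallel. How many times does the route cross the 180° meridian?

Leg 1: +164.9° → -119.5°, shortest Δλ = 75.6° (east) — crosses 180°.
Leg 2: -119.5° → -16.5°, shortest Δλ = 103.0° (east) — does not cross 180°.
Leg 3: -16.5° → +13.5°, shortest Δλ = 30.0° (east) — does not cross 180°.
Leg 4: +13.5° → +43.5°, shortest Δλ = 30.0° (east) — does not cross 180°.
Leg 5: +43.5° → -178.4°, shortest Δλ = 138.1° (east) — crosses 180°.
Total crossings: 2.

2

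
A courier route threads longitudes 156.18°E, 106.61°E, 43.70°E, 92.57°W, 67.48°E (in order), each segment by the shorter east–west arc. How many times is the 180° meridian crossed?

0

Leg 1: +156.18° → +106.61°, shortest Δλ = -49.57° (west) — does not cross 180°.
Leg 2: +106.61° → +43.70°, shortest Δλ = -62.91° (west) — does not cross 180°.
Leg 3: +43.70° → -92.57°, shortest Δλ = -136.27° (west) — does not cross 180°.
Leg 4: -92.57° → +67.48°, shortest Δλ = 160.05° (east) — does not cross 180°.
Total crossings: 0.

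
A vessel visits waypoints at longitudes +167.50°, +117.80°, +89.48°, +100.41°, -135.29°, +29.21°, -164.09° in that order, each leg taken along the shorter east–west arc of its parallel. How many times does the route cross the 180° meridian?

Leg 1: +167.50° → +117.80°, shortest Δλ = -49.7° (west) — does not cross 180°.
Leg 2: +117.80° → +89.48°, shortest Δλ = -28.32° (west) — does not cross 180°.
Leg 3: +89.48° → +100.41°, shortest Δλ = 10.93° (east) — does not cross 180°.
Leg 4: +100.41° → -135.29°, shortest Δλ = 124.3° (east) — crosses 180°.
Leg 5: -135.29° → +29.21°, shortest Δλ = 164.5° (east) — does not cross 180°.
Leg 6: +29.21° → -164.09°, shortest Δλ = 166.7° (east) — crosses 180°.
Total crossings: 2.

2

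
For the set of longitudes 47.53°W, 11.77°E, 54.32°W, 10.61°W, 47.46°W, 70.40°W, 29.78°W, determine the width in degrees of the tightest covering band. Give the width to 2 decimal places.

Sort the longitudes: -70.40°, -54.32°, -47.53°, -47.46°, -29.78°, -10.61°, +11.77°.
Eastward gaps between consecutive values (wrapping around): 16.08°, 6.79°, 0.07°, 17.68°, 19.17°, 22.38°, 277.83°.
Largest gap = 277.83° ⇒ minimal covering band is its complement: 360° − 277.83° = 82.17°.
Band runs from -70.40° eastward to +11.77°.

82.17°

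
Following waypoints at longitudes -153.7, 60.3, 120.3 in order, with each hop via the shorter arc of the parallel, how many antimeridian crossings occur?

Leg 1: -153.7° → +60.3°, shortest Δλ = -146.0° (west) — crosses 180°.
Leg 2: +60.3° → +120.3°, shortest Δλ = 60.0° (east) — does not cross 180°.
Total crossings: 1.

1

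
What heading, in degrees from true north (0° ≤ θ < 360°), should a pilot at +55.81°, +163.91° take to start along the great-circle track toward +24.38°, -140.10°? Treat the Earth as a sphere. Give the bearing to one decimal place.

Δλ = -140.10 − 163.91 = -304.01°; wrapped into (−180°, 180°]: 55.99°.
θ = atan2( sin Δλ · cos φ₂ , cos φ₁ · sin φ₂ − sin φ₁ · cos φ₂ · cos Δλ )
  = atan2(0.75502, -0.18945) = 104.086° → normalised to [0°, 360°): 104.086°.

104.1°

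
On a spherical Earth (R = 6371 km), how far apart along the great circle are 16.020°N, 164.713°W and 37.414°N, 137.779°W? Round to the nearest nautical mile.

Δλ = -137.779 − -164.713 = 26.934°.
Δφ = 37.414 − 16.020 = 21.394°.
a = sin²(Δφ/2) + cos φ₁ · cos φ₂ · sin²(Δλ/2) = 0.075858.
c = 2·atan2(√a, √(1−a)) = 0.55806 rad → d = 6371·c ≈ 3555.39 km ≈ 1919.76 nmi.

1920 nmi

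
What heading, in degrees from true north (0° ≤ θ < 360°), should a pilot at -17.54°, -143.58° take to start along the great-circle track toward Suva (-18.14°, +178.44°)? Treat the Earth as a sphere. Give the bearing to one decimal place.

263.1°

Δλ = 178.44 − -143.58 = 322.02°; wrapped into (−180°, 180°]: -37.98°.
θ = atan2( sin Δλ · cos φ₂ , cos φ₁ · sin φ₂ − sin φ₁ · cos φ₂ · cos Δλ )
  = atan2(-0.58480, -0.07112) = -96.934° → normalised to [0°, 360°): 263.066°.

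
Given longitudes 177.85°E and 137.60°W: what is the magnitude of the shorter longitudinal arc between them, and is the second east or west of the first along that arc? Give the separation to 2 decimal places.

44.55° east

Raw difference: -137.60 − 177.85 = -315.45°.
Normalise into (−180°, 180°]: -315.45° + 360° = 44.55°.
Positive ⇒ the second point lies to the east; separation 44.55°.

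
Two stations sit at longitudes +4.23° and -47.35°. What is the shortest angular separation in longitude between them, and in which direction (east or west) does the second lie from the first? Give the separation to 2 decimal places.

Raw difference: -47.35 − 4.23 = -51.58°.
Normalise into (−180°, 180°]: -51.58° stays -51.58°.
Negative ⇒ the second point lies to the west; separation 51.58°.

51.58° west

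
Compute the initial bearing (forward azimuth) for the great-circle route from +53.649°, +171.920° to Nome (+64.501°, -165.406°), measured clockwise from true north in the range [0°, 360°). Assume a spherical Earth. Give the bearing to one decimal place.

37.7°

Δλ = -165.406 − 171.920 = -337.326°; wrapped into (−180°, 180°]: 22.674°.
θ = atan2( sin Δλ · cos φ₂ , cos φ₁ · sin φ₂ − sin φ₁ · cos φ₂ · cos Δλ )
  = atan2(0.16595, 0.21507) = 37.654° → normalised to [0°, 360°): 37.654°.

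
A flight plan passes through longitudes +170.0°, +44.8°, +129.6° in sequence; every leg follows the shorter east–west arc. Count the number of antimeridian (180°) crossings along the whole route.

0

Leg 1: +170.0° → +44.8°, shortest Δλ = -125.2° (west) — does not cross 180°.
Leg 2: +44.8° → +129.6°, shortest Δλ = 84.8° (east) — does not cross 180°.
Total crossings: 0.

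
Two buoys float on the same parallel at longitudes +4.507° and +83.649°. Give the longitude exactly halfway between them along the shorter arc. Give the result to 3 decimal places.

Signed shortest Δλ from +4.507° to +83.649° is +79.142°.
Midpoint longitude = +4.507° + (+79.142°)/2 = +4.507° + 39.571° = +44.078°.

+44.078°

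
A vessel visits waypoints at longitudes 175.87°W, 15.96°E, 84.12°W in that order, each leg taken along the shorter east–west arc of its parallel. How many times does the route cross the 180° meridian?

Leg 1: -175.87° → +15.96°, shortest Δλ = -168.17° (west) — crosses 180°.
Leg 2: +15.96° → -84.12°, shortest Δλ = -100.08° (west) — does not cross 180°.
Total crossings: 1.

1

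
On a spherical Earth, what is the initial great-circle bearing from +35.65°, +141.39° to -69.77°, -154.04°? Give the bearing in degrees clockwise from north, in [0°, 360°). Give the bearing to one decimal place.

Δλ = -154.04 − 141.39 = -295.43°; wrapped into (−180°, 180°]: 64.57°.
θ = atan2( sin Δλ · cos φ₂ , cos φ₁ · sin φ₂ − sin φ₁ · cos φ₂ · cos Δλ )
  = atan2(0.31229, -0.84901) = 159.805° → normalised to [0°, 360°): 159.805°.

159.8°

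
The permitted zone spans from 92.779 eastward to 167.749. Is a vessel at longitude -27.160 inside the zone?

Band width going east from +92.779° to +167.749°: ((167.749 − 92.779) mod 360) = 74.970°.
Offset of -27.160° east of the west edge: ((-27.160 − 92.779) mod 360) = 240.061°.
240.061° > 74.970° ⇒ outside.

No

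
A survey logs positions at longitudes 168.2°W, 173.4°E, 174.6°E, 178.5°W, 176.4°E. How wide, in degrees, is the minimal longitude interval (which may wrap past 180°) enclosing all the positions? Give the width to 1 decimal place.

18.4°

Sort the longitudes: -178.5°, -168.2°, +173.4°, +174.6°, +176.4°.
Eastward gaps between consecutive values (wrapping around): 10.3°, 341.6°, 1.2°, 1.8°, 5.1°.
Largest gap = 341.6° ⇒ minimal covering band is its complement: 360° − 341.6° = 18.4°.
Band runs from +173.4° eastward to -168.2°, crossing the antimeridian.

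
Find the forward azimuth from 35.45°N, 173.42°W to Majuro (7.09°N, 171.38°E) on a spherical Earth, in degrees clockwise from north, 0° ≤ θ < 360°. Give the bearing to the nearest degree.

210°

Δλ = 171.38 − -173.42 = 344.80°; wrapped into (−180°, 180°]: -15.20°.
θ = atan2( sin Δλ · cos φ₂ , cos φ₁ · sin φ₂ − sin φ₁ · cos φ₂ · cos Δλ )
  = atan2(-0.26018, -0.45487) = -150.231° → normalised to [0°, 360°): 209.769°.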